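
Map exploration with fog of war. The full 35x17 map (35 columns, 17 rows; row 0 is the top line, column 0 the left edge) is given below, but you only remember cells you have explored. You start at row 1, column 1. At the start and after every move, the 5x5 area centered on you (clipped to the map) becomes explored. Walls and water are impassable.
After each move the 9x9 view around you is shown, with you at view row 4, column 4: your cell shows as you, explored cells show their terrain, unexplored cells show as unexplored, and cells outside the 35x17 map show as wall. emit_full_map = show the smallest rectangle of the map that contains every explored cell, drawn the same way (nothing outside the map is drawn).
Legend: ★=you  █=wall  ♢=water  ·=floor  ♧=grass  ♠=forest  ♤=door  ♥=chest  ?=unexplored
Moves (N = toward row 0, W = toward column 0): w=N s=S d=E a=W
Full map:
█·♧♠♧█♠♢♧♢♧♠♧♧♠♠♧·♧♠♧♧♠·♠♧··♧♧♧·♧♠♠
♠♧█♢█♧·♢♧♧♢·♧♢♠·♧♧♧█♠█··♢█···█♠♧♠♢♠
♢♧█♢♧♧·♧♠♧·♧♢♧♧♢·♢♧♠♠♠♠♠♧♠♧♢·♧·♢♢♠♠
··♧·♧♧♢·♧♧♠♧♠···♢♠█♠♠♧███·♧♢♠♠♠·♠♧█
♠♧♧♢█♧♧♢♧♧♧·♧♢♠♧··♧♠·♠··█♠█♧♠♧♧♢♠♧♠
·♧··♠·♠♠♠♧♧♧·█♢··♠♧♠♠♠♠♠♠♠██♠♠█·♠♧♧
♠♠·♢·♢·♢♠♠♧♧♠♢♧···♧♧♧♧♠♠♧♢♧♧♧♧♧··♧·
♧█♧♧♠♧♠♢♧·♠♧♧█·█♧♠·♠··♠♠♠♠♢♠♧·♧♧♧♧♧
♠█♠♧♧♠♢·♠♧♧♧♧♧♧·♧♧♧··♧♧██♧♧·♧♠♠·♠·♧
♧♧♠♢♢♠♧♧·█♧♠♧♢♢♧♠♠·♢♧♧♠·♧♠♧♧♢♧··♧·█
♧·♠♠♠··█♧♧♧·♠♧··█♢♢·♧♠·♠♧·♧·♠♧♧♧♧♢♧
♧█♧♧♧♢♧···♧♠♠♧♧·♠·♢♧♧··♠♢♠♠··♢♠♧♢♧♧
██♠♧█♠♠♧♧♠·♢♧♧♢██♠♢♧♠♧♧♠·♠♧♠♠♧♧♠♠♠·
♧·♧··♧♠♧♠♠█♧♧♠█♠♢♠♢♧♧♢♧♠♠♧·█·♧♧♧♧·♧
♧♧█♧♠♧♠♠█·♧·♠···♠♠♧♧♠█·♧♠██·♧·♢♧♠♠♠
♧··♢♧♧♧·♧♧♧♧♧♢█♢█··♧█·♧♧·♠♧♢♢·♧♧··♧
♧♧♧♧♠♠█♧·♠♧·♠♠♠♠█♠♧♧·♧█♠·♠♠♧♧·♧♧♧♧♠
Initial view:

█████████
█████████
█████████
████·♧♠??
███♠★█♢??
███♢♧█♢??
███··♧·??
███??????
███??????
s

█████████
█████████
████·♧♠??
███♠♧█♢??
███♢★█♢??
███··♧·??
███♠♧♧♢??
███??????
███??????

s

█████████
████·♧♠??
███♠♧█♢??
███♢♧█♢??
███·★♧·??
███♠♧♧♢??
███·♧··??
███??????
███??????

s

████·♧♠??
███♠♧█♢??
███♢♧█♢??
███··♧·??
███♠★♧♢??
███·♧··??
███♠♠·♢??
███??????
███??????

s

███♠♧█♢??
███♢♧█♢??
███··♧·??
███♠♧♧♢??
███·★··??
███♠♠·♢??
███♧█♧♧??
███??????
███??????

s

███♢♧█♢??
███··♧·??
███♠♧♧♢??
███·♧··??
███♠★·♢??
███♧█♧♧??
███♠█♠♧??
███??????
███??????

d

██♢♧█♢???
██··♧·???
██♠♧♧♢█??
██·♧··♠??
██♠♠★♢·??
██♧█♧♧♠??
██♠█♠♧♧??
██???????
██???????

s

██··♧·???
██♠♧♧♢█??
██·♧··♠??
██♠♠·♢·??
██♧█★♧♠??
██♠█♠♧♧??
██♧♧♠♢♢??
██???????
██???????

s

██♠♧♧♢█??
██·♧··♠??
██♠♠·♢·??
██♧█♧♧♠??
██♠█★♧♧??
██♧♧♠♢♢??
██♧·♠♠♠??
██???????
██???????

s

██·♧··♠??
██♠♠·♢·??
██♧█♧♧♠??
██♠█♠♧♧??
██♧♧★♢♢??
██♧·♠♠♠??
██♧█♧♧♧??
██???????
██???????

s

██♠♠·♢·??
██♧█♧♧♠??
██♠█♠♧♧??
██♧♧♠♢♢??
██♧·★♠♠??
██♧█♧♧♧??
████♠♧█??
██???????
██???????

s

██♧█♧♧♠??
██♠█♠♧♧??
██♧♧♠♢♢??
██♧·♠♠♠??
██♧█★♧♧??
████♠♧█??
██♧·♧··??
██???????
██???????

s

██♠█♠♧♧??
██♧♧♠♢♢??
██♧·♠♠♠??
██♧█♧♧♧??
████★♧█??
██♧·♧··??
██♧♧█♧♠??
██???????
██???????

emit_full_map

█·♧♠?
♠♧█♢?
♢♧█♢?
··♧·?
♠♧♧♢█
·♧··♠
♠♠·♢·
♧█♧♧♠
♠█♠♧♧
♧♧♠♢♢
♧·♠♠♠
♧█♧♧♧
██★♧█
♧·♧··
♧♧█♧♠

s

██♧♧♠♢♢??
██♧·♠♠♠??
██♧█♧♧♧??
████♠♧█??
██♧·★··??
██♧♧█♧♠??
██♧··♢♧??
██???????
█████████

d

█♧♧♠♢♢???
█♧·♠♠♠???
█♧█♧♧♧♢??
███♠♧█♠??
█♧·♧★·♧??
█♧♧█♧♠♧??
█♧··♢♧♧??
█????????
█████████

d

♧♧♠♢♢????
♧·♠♠♠????
♧█♧♧♧♢♧??
██♠♧█♠♠??
♧·♧·★♧♠??
♧♧█♧♠♧♠??
♧··♢♧♧♧??
?????????
█████████

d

♧♠♢♢?????
·♠♠♠?????
█♧♧♧♢♧·??
█♠♧█♠♠♧??
·♧··★♠♧??
♧█♧♠♧♠♠??
··♢♧♧♧·??
?????????
█████████

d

♠♢♢??????
♠♠♠??????
♧♧♧♢♧··??
♠♧█♠♠♧♧??
♧··♧★♧♠??
█♧♠♧♠♠█??
·♢♧♧♧·♧??
?????????
█████████

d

♢♢???????
♠♠???????
♧♧♢♧···??
♧█♠♠♧♧♠??
··♧♠★♠♠??
♧♠♧♠♠█·??
♢♧♧♧·♧♧??
?????????
█████████

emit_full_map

█·♧♠??????
♠♧█♢??????
♢♧█♢??????
··♧·??????
♠♧♧♢█?????
·♧··♠?????
♠♠·♢·?????
♧█♧♧♠?????
♠█♠♧♧?????
♧♧♠♢♢?????
♧·♠♠♠?????
♧█♧♧♧♢♧···
██♠♧█♠♠♧♧♠
♧·♧··♧♠★♠♠
♧♧█♧♠♧♠♠█·
♧··♢♧♧♧·♧♧

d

♢????????
♠????????
♧♢♧···♧??
█♠♠♧♧♠·??
·♧♠♧★♠█??
♠♧♠♠█·♧??
♧♧♧·♧♧♧??
?????????
█████████

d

?????????
?????????
♢♧···♧♠??
♠♠♧♧♠·♢??
♧♠♧♠★█♧??
♧♠♠█·♧·??
♧♧·♧♧♧♧??
?????????
█████████

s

?????????
♢♧···♧♠??
♠♠♧♧♠·♢??
♧♠♧♠♠█♧??
♧♠♠█★♧·??
♧♧·♧♧♧♧??
??♧·♠♧·??
█████████
█████████

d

?????????
♧···♧♠???
♠♧♧♠·♢♧??
♠♧♠♠█♧♧??
♠♠█·★·♠??
♧·♧♧♧♧♧??
?♧·♠♧·♠??
█████████
█████████

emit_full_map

█·♧♠?????????
♠♧█♢?????????
♢♧█♢?????????
··♧·?????????
♠♧♧♢█????????
·♧··♠????????
♠♠·♢·????????
♧█♧♧♠????????
♠█♠♧♧????????
♧♧♠♢♢????????
♧·♠♠♠????????
♧█♧♧♧♢♧···♧♠?
██♠♧█♠♠♧♧♠·♢♧
♧·♧··♧♠♧♠♠█♧♧
♧♧█♧♠♧♠♠█·★·♠
♧··♢♧♧♧·♧♧♧♧♧
???????♧·♠♧·♠

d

?????????
···♧♠????
♧♧♠·♢♧♧??
♧♠♠█♧♧♠??
♠█·♧★♠·??
·♧♧♧♧♧♢??
♧·♠♧·♠♠??
█████████
█████████

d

?????????
··♧♠?????
♧♠·♢♧♧♢??
♠♠█♧♧♠█??
█·♧·★··??
♧♧♧♧♧♢█??
·♠♧·♠♠♠??
█████████
█████████

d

?????????
·♧♠??????
♠·♢♧♧♢█??
♠█♧♧♠█♠??
·♧·♠★··??
♧♧♧♧♢█♢??
♠♧·♠♠♠♠??
█████████
█████████

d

?????????
♧♠???????
·♢♧♧♢██??
█♧♧♠█♠♢??
♧·♠·★·♠??
♧♧♧♢█♢█??
♧·♠♠♠♠█??
█████████
█████████

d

?????????
♠????????
♢♧♧♢██♠??
♧♧♠█♠♢♠??
·♠··★♠♠??
♧♧♢█♢█·??
·♠♠♠♠█♠??
█████████
█████████

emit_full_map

█·♧♠??????????????
♠♧█♢??????????????
♢♧█♢??????????????
··♧·??????????????
♠♧♧♢█?????????????
·♧··♠?????????????
♠♠·♢·?????????????
♧█♧♧♠?????????????
♠█♠♧♧?????????????
♧♧♠♢♢?????????????
♧·♠♠♠?????????????
♧█♧♧♧♢♧···♧♠??????
██♠♧█♠♠♧♧♠·♢♧♧♢██♠
♧·♧··♧♠♧♠♠█♧♧♠█♠♢♠
♧♧█♧♠♧♠♠█·♧·♠··★♠♠
♧··♢♧♧♧·♧♧♧♧♧♢█♢█·
???????♧·♠♧·♠♠♠♠█♠

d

?????????
?????????
♧♧♢██♠♢??
♧♠█♠♢♠♢??
♠···★♠♧??
♧♢█♢█··??
♠♠♠♠█♠♧??
█████████
█████████

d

?????????
?????????
♧♢██♠♢♧??
♠█♠♢♠♢♧??
···♠★♧♧??
♢█♢█··♧??
♠♠♠█♠♧♧??
█████████
█████████

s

?????????
♧♢██♠♢♧??
♠█♠♢♠♢♧??
···♠♠♧♧??
♢█♢█★·♧??
♠♠♠█♠♧♧??
█████████
█████████
█████████

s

♧♢██♠♢♧??
♠█♠♢♠♢♧??
···♠♠♧♧??
♢█♢█··♧??
♠♠♠█★♧♧??
█████████
█████████
█████████
█████████

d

♢██♠♢♧???
█♠♢♠♢♧???
··♠♠♧♧♠??
█♢█··♧█??
♠♠█♠★♧·??
█████████
█████████
█████████
█████████

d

██♠♢♧????
♠♢♠♢♧????
·♠♠♧♧♠█??
♢█··♧█·??
♠█♠♧★·♧??
█████████
█████████
█████████
█████████

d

█♠♢♧?????
♢♠♢♧?????
♠♠♧♧♠█·??
█··♧█·♧??
█♠♧♧★♧█??
█████████
█████████
█████████
█████████

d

♠♢♧??????
♠♢♧??????
♠♧♧♠█·♧??
··♧█·♧♧??
♠♧♧·★█♠??
█████████
█████████
█████████
█████████

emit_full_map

█·♧♠????????????????????
♠♧█♢????????????????????
♢♧█♢????????????????????
··♧·????????????????????
♠♧♧♢█???????????????????
·♧··♠???????????????????
♠♠·♢·???????????????????
♧█♧♧♠???????????????????
♠█♠♧♧???????????????????
♧♧♠♢♢???????????????????
♧·♠♠♠???????????????????
♧█♧♧♧♢♧···♧♠????????????
██♠♧█♠♠♧♧♠·♢♧♧♢██♠♢♧????
♧·♧··♧♠♧♠♠█♧♧♠█♠♢♠♢♧????
♧♧█♧♠♧♠♠█·♧·♠···♠♠♧♧♠█·♧
♧··♢♧♧♧·♧♧♧♧♧♢█♢█··♧█·♧♧
???????♧·♠♧·♠♠♠♠█♠♧♧·★█♠

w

?????????
♠♢♧??????
♠♢♧♧♢♧♠??
♠♧♧♠█·♧??
··♧█★♧♧??
♠♧♧·♧█♠??
█████████
█████████
█████████

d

?????????
♢♧???????
♢♧♧♢♧♠♠??
♧♧♠█·♧♠??
·♧█·★♧·??
♧♧·♧█♠·??
█████████
█████████
█████████

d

?????????
♧????????
♧♧♢♧♠♠♧??
♧♠█·♧♠█??
♧█·♧★·♠??
♧·♧█♠·♠??
█████████
█████████
█████████

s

♧????????
♧♧♢♧♠♠♧??
♧♠█·♧♠█??
♧█·♧♧·♠??
♧·♧█★·♠??
█████████
█████████
█████████
█████████

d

?????????
♧♢♧♠♠♧???
♠█·♧♠██??
█·♧♧·♠♧??
·♧█♠★♠♠??
█████████
█████████
█████████
█████████

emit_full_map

█·♧♠???????????????????????
♠♧█♢???????????????????????
♢♧█♢???????????????????????
··♧·???????????????????????
♠♧♧♢█??????????????????????
·♧··♠??????????????????????
♠♠·♢·??????????????????????
♧█♧♧♠??????????????????????
♠█♠♧♧??????????????????????
♧♧♠♢♢??????????????????????
♧·♠♠♠??????????????????????
♧█♧♧♧♢♧···♧♠???????????????
██♠♧█♠♠♧♧♠·♢♧♧♢██♠♢♧???????
♧·♧··♧♠♧♠♠█♧♧♠█♠♢♠♢♧♧♢♧♠♠♧?
♧♧█♧♠♧♠♠█·♧·♠···♠♠♧♧♠█·♧♠██
♧··♢♧♧♧·♧♧♧♧♧♢█♢█··♧█·♧♧·♠♧
???????♧·♠♧·♠♠♠♠█♠♧♧·♧█♠★♠♠


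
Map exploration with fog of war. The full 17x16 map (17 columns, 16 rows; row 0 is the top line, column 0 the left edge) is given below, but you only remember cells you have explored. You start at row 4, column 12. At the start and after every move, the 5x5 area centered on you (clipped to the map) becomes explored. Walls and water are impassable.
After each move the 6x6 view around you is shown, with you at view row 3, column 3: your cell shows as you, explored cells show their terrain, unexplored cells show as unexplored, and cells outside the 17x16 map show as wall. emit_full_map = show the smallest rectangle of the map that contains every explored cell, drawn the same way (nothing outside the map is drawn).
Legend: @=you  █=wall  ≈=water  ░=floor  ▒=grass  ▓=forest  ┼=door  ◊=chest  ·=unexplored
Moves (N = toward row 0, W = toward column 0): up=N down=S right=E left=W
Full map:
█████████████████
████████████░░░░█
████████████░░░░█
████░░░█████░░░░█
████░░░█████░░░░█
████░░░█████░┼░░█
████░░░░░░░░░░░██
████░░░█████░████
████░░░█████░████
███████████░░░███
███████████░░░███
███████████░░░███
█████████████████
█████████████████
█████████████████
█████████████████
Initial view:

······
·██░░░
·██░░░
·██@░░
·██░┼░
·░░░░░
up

······
·██░░░
·██░░░
·██@░░
·██░░░
·██░┼░

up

██████
·█████
·██░░░
·██@░░
·██░░░
·██░░░

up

██████
██████
·█████
·██@░░
·██░░░
·██░░░

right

██████
██████
██████
██░@░░
██░░░░
██░░░░

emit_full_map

██████
██░@░░
██░░░░
██░░░░
██░░░·
██░┼░·
░░░░░·

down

██████
██████
██░░░░
██░@░░
██░░░░
██░░░░

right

██████
██████
█░░░░█
█░░@░█
█░░░░█
█░░░░█

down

██████
█░░░░█
█░░░░█
█░░@░█
█░░░░█
█░┼░░█

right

██████
░░░░██
░░░░██
░░░@██
░░░░██
░┼░░██

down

░░░░██
░░░░██
░░░░██
░░░@██
░┼░░██
░░░███

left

█░░░░█
█░░░░█
█░░░░█
█░░@░█
█░┼░░█
░░░░██

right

░░░░██
░░░░██
░░░░██
░░░@██
░┼░░██
░░░███

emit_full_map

███████
██░░░░█
██░░░░█
██░░░░█
██░░░@█
██░┼░░█
░░░░░██


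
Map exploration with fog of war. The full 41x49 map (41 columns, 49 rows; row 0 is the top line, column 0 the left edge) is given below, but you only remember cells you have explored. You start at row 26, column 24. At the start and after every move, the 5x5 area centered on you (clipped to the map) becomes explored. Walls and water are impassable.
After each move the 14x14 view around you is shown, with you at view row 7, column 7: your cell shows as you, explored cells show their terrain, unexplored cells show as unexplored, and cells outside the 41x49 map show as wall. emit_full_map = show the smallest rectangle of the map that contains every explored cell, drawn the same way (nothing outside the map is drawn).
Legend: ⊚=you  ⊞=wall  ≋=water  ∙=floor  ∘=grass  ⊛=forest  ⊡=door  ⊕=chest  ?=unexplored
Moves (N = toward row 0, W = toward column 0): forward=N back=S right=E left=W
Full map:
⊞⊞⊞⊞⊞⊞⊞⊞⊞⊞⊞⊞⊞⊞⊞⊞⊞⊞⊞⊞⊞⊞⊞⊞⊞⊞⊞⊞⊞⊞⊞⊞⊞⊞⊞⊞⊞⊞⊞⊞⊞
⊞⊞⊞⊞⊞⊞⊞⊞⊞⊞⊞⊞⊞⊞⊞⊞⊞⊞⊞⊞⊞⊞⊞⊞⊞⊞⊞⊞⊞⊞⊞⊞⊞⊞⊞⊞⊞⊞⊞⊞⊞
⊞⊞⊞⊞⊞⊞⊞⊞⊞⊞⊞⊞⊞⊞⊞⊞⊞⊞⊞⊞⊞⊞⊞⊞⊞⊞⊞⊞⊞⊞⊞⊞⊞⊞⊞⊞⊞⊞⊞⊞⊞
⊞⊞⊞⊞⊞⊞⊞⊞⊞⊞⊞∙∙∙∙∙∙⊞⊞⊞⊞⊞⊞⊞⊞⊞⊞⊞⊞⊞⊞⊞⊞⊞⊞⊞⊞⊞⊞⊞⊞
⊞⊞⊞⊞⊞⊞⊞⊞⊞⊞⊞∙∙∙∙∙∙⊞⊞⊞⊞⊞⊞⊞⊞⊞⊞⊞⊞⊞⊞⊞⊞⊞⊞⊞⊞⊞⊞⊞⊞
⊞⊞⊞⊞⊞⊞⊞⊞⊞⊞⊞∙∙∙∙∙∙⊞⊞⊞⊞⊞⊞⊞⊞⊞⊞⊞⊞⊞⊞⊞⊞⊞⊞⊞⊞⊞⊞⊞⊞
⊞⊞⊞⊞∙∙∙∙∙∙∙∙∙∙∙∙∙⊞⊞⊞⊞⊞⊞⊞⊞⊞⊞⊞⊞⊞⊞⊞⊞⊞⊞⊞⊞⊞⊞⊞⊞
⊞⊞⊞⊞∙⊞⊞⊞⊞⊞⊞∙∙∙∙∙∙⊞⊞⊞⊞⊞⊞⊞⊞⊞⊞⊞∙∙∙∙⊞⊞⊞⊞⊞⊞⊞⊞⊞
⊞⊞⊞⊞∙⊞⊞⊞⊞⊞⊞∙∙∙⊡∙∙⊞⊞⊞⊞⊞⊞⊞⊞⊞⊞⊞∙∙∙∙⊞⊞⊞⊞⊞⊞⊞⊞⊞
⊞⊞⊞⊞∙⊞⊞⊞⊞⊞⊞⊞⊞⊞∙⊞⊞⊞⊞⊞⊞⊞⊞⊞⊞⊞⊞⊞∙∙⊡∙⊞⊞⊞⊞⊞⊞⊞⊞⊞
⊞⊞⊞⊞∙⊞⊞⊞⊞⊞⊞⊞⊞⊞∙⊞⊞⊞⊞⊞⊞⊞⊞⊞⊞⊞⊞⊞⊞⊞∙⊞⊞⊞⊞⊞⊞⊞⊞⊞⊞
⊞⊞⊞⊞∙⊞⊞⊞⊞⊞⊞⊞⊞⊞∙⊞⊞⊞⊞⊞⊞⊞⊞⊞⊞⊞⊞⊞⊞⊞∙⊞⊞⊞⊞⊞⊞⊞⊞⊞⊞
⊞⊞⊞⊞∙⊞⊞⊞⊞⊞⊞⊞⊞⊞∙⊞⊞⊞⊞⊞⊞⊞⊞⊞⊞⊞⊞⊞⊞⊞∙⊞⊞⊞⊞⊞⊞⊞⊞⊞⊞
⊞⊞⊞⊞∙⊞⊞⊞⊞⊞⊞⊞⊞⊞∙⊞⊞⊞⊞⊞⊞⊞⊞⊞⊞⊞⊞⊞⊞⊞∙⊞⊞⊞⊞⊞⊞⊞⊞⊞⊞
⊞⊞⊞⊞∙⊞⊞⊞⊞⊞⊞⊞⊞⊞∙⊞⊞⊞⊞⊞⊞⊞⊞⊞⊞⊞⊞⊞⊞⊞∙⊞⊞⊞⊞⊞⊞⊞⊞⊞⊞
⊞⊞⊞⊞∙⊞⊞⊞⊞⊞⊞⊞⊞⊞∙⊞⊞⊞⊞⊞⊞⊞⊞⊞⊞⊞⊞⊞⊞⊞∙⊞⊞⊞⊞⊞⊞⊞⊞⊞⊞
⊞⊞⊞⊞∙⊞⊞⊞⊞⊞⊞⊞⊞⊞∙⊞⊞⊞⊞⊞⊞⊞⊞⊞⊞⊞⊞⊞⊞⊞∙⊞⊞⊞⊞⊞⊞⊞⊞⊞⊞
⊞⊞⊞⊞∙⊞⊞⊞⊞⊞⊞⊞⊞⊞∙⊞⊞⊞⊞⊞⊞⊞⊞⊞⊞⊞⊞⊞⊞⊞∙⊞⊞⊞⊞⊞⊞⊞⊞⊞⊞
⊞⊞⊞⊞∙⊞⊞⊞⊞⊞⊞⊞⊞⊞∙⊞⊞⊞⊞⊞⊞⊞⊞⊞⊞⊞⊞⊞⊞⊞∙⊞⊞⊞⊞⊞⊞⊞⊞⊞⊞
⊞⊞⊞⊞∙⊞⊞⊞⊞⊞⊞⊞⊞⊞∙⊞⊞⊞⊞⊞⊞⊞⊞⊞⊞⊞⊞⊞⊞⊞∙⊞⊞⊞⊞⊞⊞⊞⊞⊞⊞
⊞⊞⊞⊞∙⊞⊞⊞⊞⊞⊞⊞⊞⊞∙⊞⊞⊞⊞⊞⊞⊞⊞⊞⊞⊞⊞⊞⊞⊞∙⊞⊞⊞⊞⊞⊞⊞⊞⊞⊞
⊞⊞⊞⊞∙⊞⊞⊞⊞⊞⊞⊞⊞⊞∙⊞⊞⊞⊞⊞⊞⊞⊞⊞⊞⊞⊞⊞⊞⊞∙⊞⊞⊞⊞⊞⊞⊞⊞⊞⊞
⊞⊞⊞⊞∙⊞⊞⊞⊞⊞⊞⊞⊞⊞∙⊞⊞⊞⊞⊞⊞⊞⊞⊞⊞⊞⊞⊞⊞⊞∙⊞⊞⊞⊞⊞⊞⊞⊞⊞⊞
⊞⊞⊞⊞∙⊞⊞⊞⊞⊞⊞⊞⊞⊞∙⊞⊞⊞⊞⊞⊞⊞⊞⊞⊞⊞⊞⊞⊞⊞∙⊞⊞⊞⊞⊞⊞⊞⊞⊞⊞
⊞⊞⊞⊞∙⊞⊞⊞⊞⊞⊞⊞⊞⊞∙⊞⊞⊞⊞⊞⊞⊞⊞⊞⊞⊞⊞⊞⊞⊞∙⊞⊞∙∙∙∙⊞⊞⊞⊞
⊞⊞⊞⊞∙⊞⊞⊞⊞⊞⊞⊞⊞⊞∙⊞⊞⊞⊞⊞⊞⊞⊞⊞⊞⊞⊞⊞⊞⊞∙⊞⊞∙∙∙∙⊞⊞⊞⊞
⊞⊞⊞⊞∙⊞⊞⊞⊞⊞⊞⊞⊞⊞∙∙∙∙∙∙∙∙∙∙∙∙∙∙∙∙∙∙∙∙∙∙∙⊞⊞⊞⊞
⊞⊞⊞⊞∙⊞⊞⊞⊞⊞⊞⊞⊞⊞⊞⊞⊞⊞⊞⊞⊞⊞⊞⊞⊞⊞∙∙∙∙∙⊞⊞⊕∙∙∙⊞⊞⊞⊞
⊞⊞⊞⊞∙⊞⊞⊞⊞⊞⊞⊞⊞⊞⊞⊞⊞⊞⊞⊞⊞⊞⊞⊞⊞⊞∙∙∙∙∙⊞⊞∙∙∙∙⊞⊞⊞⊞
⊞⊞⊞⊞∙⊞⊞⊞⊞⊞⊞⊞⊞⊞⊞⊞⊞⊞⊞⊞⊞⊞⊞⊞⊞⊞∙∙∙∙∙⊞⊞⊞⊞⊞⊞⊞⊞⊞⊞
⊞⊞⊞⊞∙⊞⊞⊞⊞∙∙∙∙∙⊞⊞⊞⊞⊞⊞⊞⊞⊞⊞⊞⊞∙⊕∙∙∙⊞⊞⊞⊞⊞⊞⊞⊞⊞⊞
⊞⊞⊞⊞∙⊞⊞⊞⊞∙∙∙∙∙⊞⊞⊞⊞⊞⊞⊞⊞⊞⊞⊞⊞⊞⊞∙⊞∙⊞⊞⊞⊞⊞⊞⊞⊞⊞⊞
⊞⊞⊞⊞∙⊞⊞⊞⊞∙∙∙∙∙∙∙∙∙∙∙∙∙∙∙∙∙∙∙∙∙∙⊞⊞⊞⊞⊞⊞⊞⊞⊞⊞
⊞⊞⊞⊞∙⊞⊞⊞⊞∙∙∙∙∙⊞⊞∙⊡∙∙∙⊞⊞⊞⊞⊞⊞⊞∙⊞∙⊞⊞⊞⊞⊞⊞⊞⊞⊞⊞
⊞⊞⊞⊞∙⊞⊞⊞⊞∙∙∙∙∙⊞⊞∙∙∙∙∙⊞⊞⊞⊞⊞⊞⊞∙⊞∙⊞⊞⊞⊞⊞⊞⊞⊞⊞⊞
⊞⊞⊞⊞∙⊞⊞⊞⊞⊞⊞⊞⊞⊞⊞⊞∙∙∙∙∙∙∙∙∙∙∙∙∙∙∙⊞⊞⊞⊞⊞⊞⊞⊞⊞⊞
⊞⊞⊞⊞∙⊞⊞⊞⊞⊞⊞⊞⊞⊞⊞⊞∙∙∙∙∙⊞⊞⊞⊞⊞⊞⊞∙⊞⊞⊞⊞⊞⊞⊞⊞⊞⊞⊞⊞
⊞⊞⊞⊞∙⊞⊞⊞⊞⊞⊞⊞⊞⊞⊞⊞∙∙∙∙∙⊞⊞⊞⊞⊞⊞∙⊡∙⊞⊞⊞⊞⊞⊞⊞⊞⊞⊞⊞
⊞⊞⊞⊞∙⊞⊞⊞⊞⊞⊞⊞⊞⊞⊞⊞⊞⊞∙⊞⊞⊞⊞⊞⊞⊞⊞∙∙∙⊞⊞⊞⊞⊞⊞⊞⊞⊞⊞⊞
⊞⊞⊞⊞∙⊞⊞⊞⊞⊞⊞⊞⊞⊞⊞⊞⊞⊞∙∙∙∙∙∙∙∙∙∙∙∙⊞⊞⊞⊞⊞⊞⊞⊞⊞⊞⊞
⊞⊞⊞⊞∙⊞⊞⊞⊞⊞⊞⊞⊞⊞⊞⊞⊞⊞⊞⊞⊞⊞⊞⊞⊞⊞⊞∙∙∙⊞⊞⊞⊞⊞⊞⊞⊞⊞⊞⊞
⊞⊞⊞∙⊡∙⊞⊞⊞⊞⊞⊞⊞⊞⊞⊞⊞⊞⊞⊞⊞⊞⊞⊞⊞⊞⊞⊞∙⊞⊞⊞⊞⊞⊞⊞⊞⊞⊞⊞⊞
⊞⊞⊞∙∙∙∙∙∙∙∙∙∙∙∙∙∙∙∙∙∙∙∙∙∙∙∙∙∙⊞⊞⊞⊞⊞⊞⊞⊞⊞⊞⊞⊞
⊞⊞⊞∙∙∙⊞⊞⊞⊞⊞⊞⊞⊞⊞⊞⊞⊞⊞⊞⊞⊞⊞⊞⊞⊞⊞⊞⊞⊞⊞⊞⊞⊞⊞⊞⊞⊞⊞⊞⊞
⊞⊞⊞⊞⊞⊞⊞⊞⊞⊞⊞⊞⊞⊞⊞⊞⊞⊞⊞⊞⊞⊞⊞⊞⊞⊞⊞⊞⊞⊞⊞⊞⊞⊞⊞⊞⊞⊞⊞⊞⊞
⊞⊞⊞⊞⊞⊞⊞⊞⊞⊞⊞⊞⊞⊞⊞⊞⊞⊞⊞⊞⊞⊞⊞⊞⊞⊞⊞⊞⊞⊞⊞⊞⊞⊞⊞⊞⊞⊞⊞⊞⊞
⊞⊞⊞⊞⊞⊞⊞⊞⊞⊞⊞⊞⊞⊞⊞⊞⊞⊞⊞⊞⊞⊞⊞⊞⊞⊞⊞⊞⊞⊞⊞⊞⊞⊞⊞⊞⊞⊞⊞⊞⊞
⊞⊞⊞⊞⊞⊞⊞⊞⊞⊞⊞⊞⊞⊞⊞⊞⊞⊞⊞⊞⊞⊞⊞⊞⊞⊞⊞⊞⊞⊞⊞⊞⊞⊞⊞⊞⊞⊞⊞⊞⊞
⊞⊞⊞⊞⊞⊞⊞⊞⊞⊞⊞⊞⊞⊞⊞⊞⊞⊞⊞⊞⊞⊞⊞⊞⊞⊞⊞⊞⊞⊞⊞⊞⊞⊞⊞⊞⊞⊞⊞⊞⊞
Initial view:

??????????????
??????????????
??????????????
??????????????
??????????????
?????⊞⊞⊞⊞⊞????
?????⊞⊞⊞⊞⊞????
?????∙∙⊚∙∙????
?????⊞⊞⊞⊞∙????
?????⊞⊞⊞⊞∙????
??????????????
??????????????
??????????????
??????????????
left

??????????????
??????????????
??????????????
??????????????
??????????????
?????⊞⊞⊞⊞⊞⊞???
?????⊞⊞⊞⊞⊞⊞???
?????∙∙⊚∙∙∙???
?????⊞⊞⊞⊞⊞∙???
?????⊞⊞⊞⊞⊞∙???
??????????????
??????????????
??????????????
??????????????

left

??????????????
??????????????
??????????????
??????????????
??????????????
?????⊞⊞⊞⊞⊞⊞⊞??
?????⊞⊞⊞⊞⊞⊞⊞??
?????∙∙⊚∙∙∙∙??
?????⊞⊞⊞⊞⊞⊞∙??
?????⊞⊞⊞⊞⊞⊞∙??
??????????????
??????????????
??????????????
??????????????

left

??????????????
??????????????
??????????????
??????????????
??????????????
?????⊞⊞⊞⊞⊞⊞⊞⊞?
?????⊞⊞⊞⊞⊞⊞⊞⊞?
?????∙∙⊚∙∙∙∙∙?
?????⊞⊞⊞⊞⊞⊞⊞∙?
?????⊞⊞⊞⊞⊞⊞⊞∙?
??????????????
??????????????
??????????????
??????????????

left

??????????????
??????????????
??????????????
??????????????
??????????????
?????⊞⊞⊞⊞⊞⊞⊞⊞⊞
?????⊞⊞⊞⊞⊞⊞⊞⊞⊞
?????∙∙⊚∙∙∙∙∙∙
?????⊞⊞⊞⊞⊞⊞⊞⊞∙
?????⊞⊞⊞⊞⊞⊞⊞⊞∙
??????????????
??????????????
??????????????
??????????????

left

??????????????
??????????????
??????????????
??????????????
??????????????
?????⊞⊞⊞⊞⊞⊞⊞⊞⊞
?????⊞⊞⊞⊞⊞⊞⊞⊞⊞
?????∙∙⊚∙∙∙∙∙∙
?????⊞⊞⊞⊞⊞⊞⊞⊞⊞
?????⊞⊞⊞⊞⊞⊞⊞⊞⊞
??????????????
??????????????
??????????????
??????????????

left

??????????????
??????????????
??????????????
??????????????
??????????????
?????⊞⊞⊞⊞⊞⊞⊞⊞⊞
?????⊞⊞⊞⊞⊞⊞⊞⊞⊞
?????∙∙⊚∙∙∙∙∙∙
?????⊞⊞⊞⊞⊞⊞⊞⊞⊞
?????⊞⊞⊞⊞⊞⊞⊞⊞⊞
??????????????
??????????????
??????????????
??????????????


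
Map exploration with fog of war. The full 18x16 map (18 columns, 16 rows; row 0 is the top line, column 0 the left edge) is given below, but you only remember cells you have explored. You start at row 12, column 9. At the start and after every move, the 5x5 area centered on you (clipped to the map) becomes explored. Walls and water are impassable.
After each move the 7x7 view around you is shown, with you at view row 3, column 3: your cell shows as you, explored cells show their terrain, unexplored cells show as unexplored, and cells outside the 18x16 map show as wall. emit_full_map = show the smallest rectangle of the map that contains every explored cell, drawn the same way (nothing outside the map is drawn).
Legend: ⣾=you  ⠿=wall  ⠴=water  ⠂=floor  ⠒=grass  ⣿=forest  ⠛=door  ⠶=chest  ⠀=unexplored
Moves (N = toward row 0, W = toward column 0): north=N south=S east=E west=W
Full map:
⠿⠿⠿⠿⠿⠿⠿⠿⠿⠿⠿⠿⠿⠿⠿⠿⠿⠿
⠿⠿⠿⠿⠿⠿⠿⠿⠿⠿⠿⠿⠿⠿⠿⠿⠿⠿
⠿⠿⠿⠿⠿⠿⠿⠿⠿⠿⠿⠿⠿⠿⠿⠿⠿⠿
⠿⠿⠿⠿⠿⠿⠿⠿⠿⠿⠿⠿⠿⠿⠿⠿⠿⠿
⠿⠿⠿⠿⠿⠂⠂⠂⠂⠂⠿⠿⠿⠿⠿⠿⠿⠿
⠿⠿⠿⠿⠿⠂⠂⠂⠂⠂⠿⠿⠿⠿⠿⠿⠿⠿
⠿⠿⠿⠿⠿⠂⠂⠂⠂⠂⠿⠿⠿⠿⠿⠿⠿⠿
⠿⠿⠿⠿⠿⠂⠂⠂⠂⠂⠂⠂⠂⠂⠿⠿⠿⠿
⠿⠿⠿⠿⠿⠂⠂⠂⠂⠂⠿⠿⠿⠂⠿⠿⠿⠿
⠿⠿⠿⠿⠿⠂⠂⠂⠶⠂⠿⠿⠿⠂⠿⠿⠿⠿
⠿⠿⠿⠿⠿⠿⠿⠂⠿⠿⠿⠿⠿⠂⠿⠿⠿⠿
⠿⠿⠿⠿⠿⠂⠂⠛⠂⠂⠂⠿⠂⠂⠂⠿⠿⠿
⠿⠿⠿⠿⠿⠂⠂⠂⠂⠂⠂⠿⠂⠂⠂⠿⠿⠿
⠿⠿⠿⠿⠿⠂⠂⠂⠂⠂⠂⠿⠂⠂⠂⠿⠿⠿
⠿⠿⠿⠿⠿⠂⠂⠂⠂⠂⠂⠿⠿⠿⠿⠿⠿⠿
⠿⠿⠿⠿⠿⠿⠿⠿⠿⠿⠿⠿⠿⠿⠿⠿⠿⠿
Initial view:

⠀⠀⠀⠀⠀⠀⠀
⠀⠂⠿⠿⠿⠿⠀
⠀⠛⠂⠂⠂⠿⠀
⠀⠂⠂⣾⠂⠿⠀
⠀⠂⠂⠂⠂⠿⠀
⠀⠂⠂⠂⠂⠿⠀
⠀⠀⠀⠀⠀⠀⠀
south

⠀⠂⠿⠿⠿⠿⠀
⠀⠛⠂⠂⠂⠿⠀
⠀⠂⠂⠂⠂⠿⠀
⠀⠂⠂⣾⠂⠿⠀
⠀⠂⠂⠂⠂⠿⠀
⠀⠿⠿⠿⠿⠿⠀
⠿⠿⠿⠿⠿⠿⠿

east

⠂⠿⠿⠿⠿⠀⠀
⠛⠂⠂⠂⠿⠂⠀
⠂⠂⠂⠂⠿⠂⠀
⠂⠂⠂⣾⠿⠂⠀
⠂⠂⠂⠂⠿⠿⠀
⠿⠿⠿⠿⠿⠿⠀
⠿⠿⠿⠿⠿⠿⠿

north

⠀⠀⠀⠀⠀⠀⠀
⠂⠿⠿⠿⠿⠿⠀
⠛⠂⠂⠂⠿⠂⠀
⠂⠂⠂⣾⠿⠂⠀
⠂⠂⠂⠂⠿⠂⠀
⠂⠂⠂⠂⠿⠿⠀
⠿⠿⠿⠿⠿⠿⠀

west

⠀⠀⠀⠀⠀⠀⠀
⠀⠂⠿⠿⠿⠿⠿
⠀⠛⠂⠂⠂⠿⠂
⠀⠂⠂⣾⠂⠿⠂
⠀⠂⠂⠂⠂⠿⠂
⠀⠂⠂⠂⠂⠿⠿
⠀⠿⠿⠿⠿⠿⠿

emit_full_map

⠂⠿⠿⠿⠿⠿
⠛⠂⠂⠂⠿⠂
⠂⠂⣾⠂⠿⠂
⠂⠂⠂⠂⠿⠂
⠂⠂⠂⠂⠿⠿
⠿⠿⠿⠿⠿⠿

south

⠀⠂⠿⠿⠿⠿⠿
⠀⠛⠂⠂⠂⠿⠂
⠀⠂⠂⠂⠂⠿⠂
⠀⠂⠂⣾⠂⠿⠂
⠀⠂⠂⠂⠂⠿⠿
⠀⠿⠿⠿⠿⠿⠿
⠿⠿⠿⠿⠿⠿⠿

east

⠂⠿⠿⠿⠿⠿⠀
⠛⠂⠂⠂⠿⠂⠀
⠂⠂⠂⠂⠿⠂⠀
⠂⠂⠂⣾⠿⠂⠀
⠂⠂⠂⠂⠿⠿⠀
⠿⠿⠿⠿⠿⠿⠀
⠿⠿⠿⠿⠿⠿⠿

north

⠀⠀⠀⠀⠀⠀⠀
⠂⠿⠿⠿⠿⠿⠀
⠛⠂⠂⠂⠿⠂⠀
⠂⠂⠂⣾⠿⠂⠀
⠂⠂⠂⠂⠿⠂⠀
⠂⠂⠂⠂⠿⠿⠀
⠿⠿⠿⠿⠿⠿⠀

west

⠀⠀⠀⠀⠀⠀⠀
⠀⠂⠿⠿⠿⠿⠿
⠀⠛⠂⠂⠂⠿⠂
⠀⠂⠂⣾⠂⠿⠂
⠀⠂⠂⠂⠂⠿⠂
⠀⠂⠂⠂⠂⠿⠿
⠀⠿⠿⠿⠿⠿⠿

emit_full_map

⠂⠿⠿⠿⠿⠿
⠛⠂⠂⠂⠿⠂
⠂⠂⣾⠂⠿⠂
⠂⠂⠂⠂⠿⠂
⠂⠂⠂⠂⠿⠿
⠿⠿⠿⠿⠿⠿


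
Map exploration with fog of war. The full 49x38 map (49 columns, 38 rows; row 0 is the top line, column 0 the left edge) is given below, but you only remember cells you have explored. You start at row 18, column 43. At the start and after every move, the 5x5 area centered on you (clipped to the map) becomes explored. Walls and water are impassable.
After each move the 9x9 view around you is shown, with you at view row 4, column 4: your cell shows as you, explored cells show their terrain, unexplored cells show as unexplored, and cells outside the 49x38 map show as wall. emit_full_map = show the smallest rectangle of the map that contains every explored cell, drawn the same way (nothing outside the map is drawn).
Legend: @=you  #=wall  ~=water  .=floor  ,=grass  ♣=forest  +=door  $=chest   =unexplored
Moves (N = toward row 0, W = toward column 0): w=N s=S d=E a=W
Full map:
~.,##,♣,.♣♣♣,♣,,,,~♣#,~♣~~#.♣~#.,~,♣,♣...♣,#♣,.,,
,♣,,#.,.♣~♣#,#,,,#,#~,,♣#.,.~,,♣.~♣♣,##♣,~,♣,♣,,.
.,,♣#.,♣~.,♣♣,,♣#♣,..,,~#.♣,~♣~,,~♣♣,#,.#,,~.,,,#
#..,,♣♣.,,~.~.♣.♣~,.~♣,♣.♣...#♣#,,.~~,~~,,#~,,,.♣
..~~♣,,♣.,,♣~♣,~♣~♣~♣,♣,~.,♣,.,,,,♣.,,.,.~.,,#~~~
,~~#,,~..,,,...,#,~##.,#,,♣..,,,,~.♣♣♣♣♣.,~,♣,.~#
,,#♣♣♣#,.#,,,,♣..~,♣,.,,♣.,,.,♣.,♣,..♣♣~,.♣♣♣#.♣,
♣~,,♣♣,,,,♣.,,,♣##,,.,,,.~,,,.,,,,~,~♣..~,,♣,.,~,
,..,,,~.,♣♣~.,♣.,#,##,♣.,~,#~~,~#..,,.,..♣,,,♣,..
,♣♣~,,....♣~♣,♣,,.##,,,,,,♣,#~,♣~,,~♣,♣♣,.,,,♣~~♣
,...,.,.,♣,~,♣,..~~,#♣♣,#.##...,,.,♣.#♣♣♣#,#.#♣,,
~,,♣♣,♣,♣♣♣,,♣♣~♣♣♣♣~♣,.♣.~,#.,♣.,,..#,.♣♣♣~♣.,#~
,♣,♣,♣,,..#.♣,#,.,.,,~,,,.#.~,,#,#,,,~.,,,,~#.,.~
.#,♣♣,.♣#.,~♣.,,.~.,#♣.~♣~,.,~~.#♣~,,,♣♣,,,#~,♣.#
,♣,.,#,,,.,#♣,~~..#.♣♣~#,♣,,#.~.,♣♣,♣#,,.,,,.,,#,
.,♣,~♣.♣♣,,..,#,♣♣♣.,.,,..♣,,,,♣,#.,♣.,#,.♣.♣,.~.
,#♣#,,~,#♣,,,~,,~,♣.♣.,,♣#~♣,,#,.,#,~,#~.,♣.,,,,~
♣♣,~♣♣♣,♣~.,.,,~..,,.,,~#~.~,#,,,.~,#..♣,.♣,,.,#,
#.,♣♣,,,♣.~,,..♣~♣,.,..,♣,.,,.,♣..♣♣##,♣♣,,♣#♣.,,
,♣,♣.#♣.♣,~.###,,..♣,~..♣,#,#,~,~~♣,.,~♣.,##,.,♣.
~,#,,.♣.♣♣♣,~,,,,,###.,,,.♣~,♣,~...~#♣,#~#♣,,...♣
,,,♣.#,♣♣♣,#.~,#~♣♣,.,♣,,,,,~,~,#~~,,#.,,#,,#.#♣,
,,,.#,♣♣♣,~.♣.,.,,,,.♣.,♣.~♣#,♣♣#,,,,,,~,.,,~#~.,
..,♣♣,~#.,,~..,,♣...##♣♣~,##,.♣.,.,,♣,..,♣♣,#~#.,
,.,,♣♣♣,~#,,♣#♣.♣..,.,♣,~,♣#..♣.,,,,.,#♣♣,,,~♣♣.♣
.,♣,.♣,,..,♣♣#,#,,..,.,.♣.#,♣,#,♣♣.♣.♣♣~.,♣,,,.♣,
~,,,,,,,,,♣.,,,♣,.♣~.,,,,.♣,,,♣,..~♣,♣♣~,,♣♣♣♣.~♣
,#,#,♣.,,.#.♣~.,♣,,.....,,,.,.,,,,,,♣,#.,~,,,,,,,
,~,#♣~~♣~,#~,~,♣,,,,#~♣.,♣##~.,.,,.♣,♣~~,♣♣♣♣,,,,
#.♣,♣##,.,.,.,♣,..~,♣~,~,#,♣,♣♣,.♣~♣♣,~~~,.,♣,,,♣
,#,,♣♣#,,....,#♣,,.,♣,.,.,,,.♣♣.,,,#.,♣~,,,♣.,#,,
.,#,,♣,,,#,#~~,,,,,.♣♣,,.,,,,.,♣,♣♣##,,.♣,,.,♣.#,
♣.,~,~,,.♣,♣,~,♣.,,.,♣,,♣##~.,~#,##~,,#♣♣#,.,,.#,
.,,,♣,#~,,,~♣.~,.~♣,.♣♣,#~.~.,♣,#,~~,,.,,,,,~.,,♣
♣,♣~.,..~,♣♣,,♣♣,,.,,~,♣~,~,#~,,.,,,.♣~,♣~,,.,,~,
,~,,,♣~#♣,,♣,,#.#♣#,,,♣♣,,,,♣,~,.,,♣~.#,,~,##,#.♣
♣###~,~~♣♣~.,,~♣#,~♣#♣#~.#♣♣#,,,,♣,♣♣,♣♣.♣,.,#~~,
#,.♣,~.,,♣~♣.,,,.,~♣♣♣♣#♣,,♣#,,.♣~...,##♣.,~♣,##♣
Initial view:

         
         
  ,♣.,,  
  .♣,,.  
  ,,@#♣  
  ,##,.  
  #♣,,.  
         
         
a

         
         
  .,♣.,, 
  ,.♣,,. 
  ♣,@♣#♣ 
  .,##,. 
  ~#♣,,. 
         
         

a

         
         
  ~.,♣.,,
  ♣,.♣,,.
  ♣♣@,♣#♣
  ♣.,##,.
  #~#♣,,.
         
         

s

         
  ~.,♣.,,
  ♣,.♣,,.
  ♣♣,,♣#♣
  ♣.@##,.
  #~#♣,,.
  ,,#,,  
         
         

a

         
   ~.,♣.,
  .♣,.♣,,
  ,♣♣,,♣#
  ~♣@,##,
  ,#~#♣,,
  .,,#,, 
         
         

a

         
    ~.,♣.
  ..♣,.♣,
  #,♣♣,,♣
  ,~@.,##
  ♣,#~#♣,
  #.,,#,,
         
         

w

         
         
  ,#~.,♣.
  ..♣,.♣,
  #,@♣,,♣
  ,~♣.,##
  ♣,#~#♣,
  #.,,#,,
         

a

         
         
  ~,#~.,♣
  #..♣,.♣
  ##@♣♣,,
  .,~♣.,#
  #♣,#~#♣
   #.,,#,
         

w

         
         
  ♣.,#,  
  ~,#~.,♣
  #.@♣,.♣
  ##,♣♣,,
  .,~♣.,#
  #♣,#~#♣
   #.,,#,

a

         
         
  ,♣.,#, 
  ,~,#~.,
  ,#@.♣,.
  ♣##,♣♣,
  ,.,~♣.,
   #♣,#~#
    #.,,#

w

         
         
  ,♣#,,  
  ,♣.,#, 
  ,~@#~.,
  ,#..♣,.
  ♣##,♣♣,
  ,.,~♣.,
   #♣,#~#

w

         
         
  ,,,♣♣  
  ,♣#,,  
  ,♣@,#, 
  ,~,#~.,
  ,#..♣,.
  ♣##,♣♣,
  ,.,~♣.,

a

         
         
  ~,,,♣♣ 
  ♣,♣#,, 
  .,@.,#,
  #,~,#~.
  ~,#..♣,
   ♣##,♣♣
   ,.,~♣.

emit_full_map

~,,,♣♣      
♣,♣#,,      
.,@.,#,     
#,~,#~.,♣.,,
~,#..♣,.♣,,.
 ♣##,♣♣,,♣#♣
 ,.,~♣.,##,.
  #♣,#~#♣,,.
   #.,,#,,  

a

         
         
  ♣~,,,♣♣
  ♣♣,♣#,,
  #.@♣.,#
  ,#,~,#~
  .~,#..♣
    ♣##,♣
    ,.,~♣

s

         
  ♣~,,,♣♣
  ♣♣,♣#,,
  #.,♣.,#
  ,#@~,#~
  .~,#..♣
  .♣♣##,♣
    ,.,~♣
     #♣,#

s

  ♣~,,,♣♣
  ♣♣,♣#,,
  #.,♣.,#
  ,#,~,#~
  .~@#..♣
  .♣♣##,♣
  ~♣,.,~♣
     #♣,#
      #.,

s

  ♣♣,♣#,,
  #.,♣.,#
  ,#,~,#~
  .~,#..♣
  .♣@##,♣
  ~♣,.,~♣
  ..~#♣,#
      #.,
         

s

  #.,♣.,#
  ,#,~,#~
  .~,#..♣
  .♣♣##,♣
  ~♣@.,~♣
  ..~#♣,#
  ~~,,#.,
         
         

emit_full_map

♣~,,,♣♣      
♣♣,♣#,,      
#.,♣.,#,     
,#,~,#~.,♣.,,
.~,#..♣,.♣,,.
.♣♣##,♣♣,,♣#♣
~♣@.,~♣.,##,.
..~#♣,#~#♣,,.
~~,,#.,,#,,  

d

 #.,♣.,#,
 ,#,~,#~.
 .~,#..♣,
 .♣♣##,♣♣
 ~♣,@,~♣.
 ..~#♣,#~
 ~~,,#.,,
         
         

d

#.,♣.,#, 
,#,~,#~.,
.~,#..♣,.
.♣♣##,♣♣,
~♣,.@~♣.,
..~#♣,#~#
~~,,#.,,#
         
         

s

,#,~,#~.,
.~,#..♣,.
.♣♣##,♣♣,
~♣,.,~♣.,
..~#@,#~#
~~,,#.,,#
  ,,,,~  
         
         

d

#,~,#~.,♣
~,#..♣,.♣
♣♣##,♣♣,,
♣,.,~♣.,#
.~#♣@#~#♣
~,,#.,,#,
 ,,,,~,  
         
         

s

~,#..♣,.♣
♣♣##,♣♣,,
♣,.,~♣.,#
.~#♣,#~#♣
~,,#@,,#,
 ,,,,~,  
  ♣,..,  
         
         

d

,#..♣,.♣,
♣##,♣♣,,♣
,.,~♣.,##
~#♣,#~#♣,
,,#.@,#,,
,,,,~,.  
 ♣,..,♣  
         
         

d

#..♣,.♣,,
##,♣♣,,♣#
.,~♣.,##,
#♣,#~#♣,,
,#.,@#,, 
,,,~,.,  
♣,..,♣♣  
         
         

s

##,♣♣,,♣#
.,~♣.,##,
#♣,#~#♣,,
,#.,,#,, 
,,,~@.,  
♣,..,♣♣  
  #♣♣,,  
         
         

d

#,♣♣,,♣#♣
,~♣.,##,.
♣,#~#♣,,.
#.,,#,,  
,,~,@,,  
,..,♣♣,  
 #♣♣,,,  
         
         

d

,♣♣,,♣#♣ 
~♣.,##,. 
,#~#♣,,. 
.,,#,,#  
,~,.@,~  
..,♣♣,#  
#♣♣,,,~  
         
         

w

.♣,.♣,,. 
,♣♣,,♣#♣ 
~♣.,##,. 
,#~#♣,,. 
.,,#@,#  
,~,.,,~  
..,♣♣,#  
#♣♣,,,~  
         

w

#~.,♣.,, 
.♣,.♣,,. 
,♣♣,,♣#♣ 
~♣.,##,. 
,#~#@,,. 
.,,#,,#  
,~,.,,~  
..,♣♣,#  
#♣♣,,,~  

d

~.,♣.,,  
♣,.♣,,.  
♣♣,,♣#♣  
♣.,##,.  
#~#♣@,.  
,,#,,#.  
~,.,,~#  
.,♣♣,#   
♣♣,,,~   

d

.,♣.,,   
,.♣,,.   
♣,,♣#♣.  
.,##,.,  
~#♣,@..  
,#,,#.#  
,.,,~#~  
,♣♣,#    
♣,,,~    

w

,        
.,♣.,,   
,.♣,,.,  
♣,,♣#♣.  
.,##@.,  
~#♣,,..  
,#,,#.#  
,.,,~#~  
,♣♣,#    

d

        #
,♣.,,   #
.♣,,.,# #
,,♣#♣., #
,##,@,♣ #
#♣,,... #
#,,#.#♣ #
.,,~#~  #
♣♣,#    #

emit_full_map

♣~,,,♣♣        
♣♣,♣#,,        
#.,♣.,#,       
,#,~,#~.,♣.,,  
.~,#..♣,.♣,,.,#
.♣♣##,♣♣,,♣#♣.,
~♣,.,~♣.,##,@,♣
..~#♣,#~#♣,,...
~~,,#.,,#,,#.#♣
  ,,,,~,.,,~#~ 
   ♣,..,♣♣,#   
     #♣♣,,,~   


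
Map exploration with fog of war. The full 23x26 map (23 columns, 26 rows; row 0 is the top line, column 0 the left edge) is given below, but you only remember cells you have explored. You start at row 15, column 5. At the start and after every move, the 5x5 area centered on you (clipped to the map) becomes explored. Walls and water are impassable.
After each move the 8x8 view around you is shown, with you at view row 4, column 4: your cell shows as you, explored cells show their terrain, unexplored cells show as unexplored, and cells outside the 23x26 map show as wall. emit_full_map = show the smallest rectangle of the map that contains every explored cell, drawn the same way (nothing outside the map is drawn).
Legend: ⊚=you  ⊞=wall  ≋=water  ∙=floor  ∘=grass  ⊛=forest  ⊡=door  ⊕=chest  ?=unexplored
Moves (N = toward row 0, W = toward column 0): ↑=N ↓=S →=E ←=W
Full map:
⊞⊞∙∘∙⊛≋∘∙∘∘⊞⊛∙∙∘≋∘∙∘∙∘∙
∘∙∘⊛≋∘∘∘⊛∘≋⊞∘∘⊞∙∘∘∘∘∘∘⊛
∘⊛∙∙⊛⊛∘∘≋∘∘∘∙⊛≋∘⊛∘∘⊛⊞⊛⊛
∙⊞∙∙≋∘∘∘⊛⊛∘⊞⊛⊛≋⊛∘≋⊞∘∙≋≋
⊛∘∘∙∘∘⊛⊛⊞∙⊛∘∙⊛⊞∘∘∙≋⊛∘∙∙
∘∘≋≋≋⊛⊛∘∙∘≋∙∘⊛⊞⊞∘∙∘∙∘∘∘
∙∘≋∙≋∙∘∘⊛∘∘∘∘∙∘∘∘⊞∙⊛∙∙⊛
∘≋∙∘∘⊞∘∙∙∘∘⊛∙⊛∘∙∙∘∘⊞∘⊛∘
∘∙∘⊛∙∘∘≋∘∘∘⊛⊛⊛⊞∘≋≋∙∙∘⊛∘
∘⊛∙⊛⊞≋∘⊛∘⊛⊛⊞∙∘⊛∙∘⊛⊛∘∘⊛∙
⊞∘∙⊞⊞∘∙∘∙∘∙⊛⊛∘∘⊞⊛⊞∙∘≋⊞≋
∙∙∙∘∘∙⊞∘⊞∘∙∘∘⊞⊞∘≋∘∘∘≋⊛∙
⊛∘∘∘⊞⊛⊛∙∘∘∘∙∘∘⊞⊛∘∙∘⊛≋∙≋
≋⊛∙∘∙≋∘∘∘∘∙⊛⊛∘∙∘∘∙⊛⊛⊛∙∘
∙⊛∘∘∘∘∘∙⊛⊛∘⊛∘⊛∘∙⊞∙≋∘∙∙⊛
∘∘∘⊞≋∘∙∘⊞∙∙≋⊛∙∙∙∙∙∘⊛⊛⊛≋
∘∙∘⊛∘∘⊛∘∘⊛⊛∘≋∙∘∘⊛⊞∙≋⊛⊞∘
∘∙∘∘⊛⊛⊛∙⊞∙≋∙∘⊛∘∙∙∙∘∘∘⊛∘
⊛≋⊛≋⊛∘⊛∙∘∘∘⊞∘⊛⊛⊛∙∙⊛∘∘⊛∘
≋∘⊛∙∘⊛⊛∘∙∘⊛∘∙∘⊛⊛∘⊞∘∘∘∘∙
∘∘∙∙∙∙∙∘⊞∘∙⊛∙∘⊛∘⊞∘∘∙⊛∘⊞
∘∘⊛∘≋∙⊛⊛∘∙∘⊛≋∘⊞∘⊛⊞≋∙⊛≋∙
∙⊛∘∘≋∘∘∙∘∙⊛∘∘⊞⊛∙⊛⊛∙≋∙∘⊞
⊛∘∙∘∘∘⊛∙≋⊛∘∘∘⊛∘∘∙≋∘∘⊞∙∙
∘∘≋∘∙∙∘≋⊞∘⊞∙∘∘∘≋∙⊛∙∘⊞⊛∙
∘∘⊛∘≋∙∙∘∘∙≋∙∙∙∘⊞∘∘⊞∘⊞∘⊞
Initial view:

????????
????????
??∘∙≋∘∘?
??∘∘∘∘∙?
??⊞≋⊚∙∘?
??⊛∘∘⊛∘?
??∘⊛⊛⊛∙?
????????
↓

????????
??∘∙≋∘∘?
??∘∘∘∘∙?
??⊞≋∘∙∘?
??⊛∘⊚⊛∘?
??∘⊛⊛⊛∙?
??≋⊛∘⊛∙?
????????

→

????????
?∘∙≋∘∘??
?∘∘∘∘∙⊛?
?⊞≋∘∙∘⊞?
?⊛∘∘⊚∘∘?
?∘⊛⊛⊛∙⊞?
?≋⊛∘⊛∙∘?
????????

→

????????
∘∙≋∘∘???
∘∘∘∘∙⊛⊛?
⊞≋∘∙∘⊞∙?
⊛∘∘⊛⊚∘⊛?
∘⊛⊛⊛∙⊞∙?
≋⊛∘⊛∙∘∘?
????????

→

????????
∙≋∘∘????
∘∘∘∙⊛⊛∘?
≋∘∙∘⊞∙∙?
∘∘⊛∘⊚⊛⊛?
⊛⊛⊛∙⊞∙≋?
⊛∘⊛∙∘∘∘?
????????

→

????????
≋∘∘?????
∘∘∙⊛⊛∘⊛?
∘∙∘⊞∙∙≋?
∘⊛∘∘⊚⊛∘?
⊛⊛∙⊞∙≋∙?
∘⊛∙∘∘∘⊞?
????????

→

????????
∘∘??????
∘∙⊛⊛∘⊛∘?
∙∘⊞∙∙≋⊛?
⊛∘∘⊛⊚∘≋?
⊛∙⊞∙≋∙∘?
⊛∙∘∘∘⊞∘?
????????

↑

????????
????????
∘∘∘∘∙⊛⊛?
∘∙⊛⊛∘⊛∘?
∙∘⊞∙⊚≋⊛?
⊛∘∘⊛⊛∘≋?
⊛∙⊞∙≋∙∘?
⊛∙∘∘∘⊞∘?

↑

????????
????????
??∘∘∘∙∘?
∘∘∘∘∙⊛⊛?
∘∙⊛⊛⊚⊛∘?
∙∘⊞∙∙≋⊛?
⊛∘∘⊛⊛∘≋?
⊛∙⊞∙≋∙∘?

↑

????????
????????
??⊞∘∙∘∘?
??∘∘∘∙∘?
∘∘∘∘⊚⊛⊛?
∘∙⊛⊛∘⊛∘?
∙∘⊞∙∙≋⊛?
⊛∘∘⊛⊛∘≋?

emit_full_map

?????⊞∘∙∘∘
?????∘∘∘∙∘
∘∙≋∘∘∘∘⊚⊛⊛
∘∘∘∘∙⊛⊛∘⊛∘
⊞≋∘∙∘⊞∙∙≋⊛
⊛∘∘⊛∘∘⊛⊛∘≋
∘⊛⊛⊛∙⊞∙≋∙∘
≋⊛∘⊛∙∘∘∘⊞∘

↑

????????
????????
??∙∘∙⊛⊛?
??⊞∘∙∘∘?
??∘∘⊚∙∘?
∘∘∘∘∙⊛⊛?
∘∙⊛⊛∘⊛∘?
∙∘⊞∙∙≋⊛?

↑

????????
????????
??∘⊛⊛⊞∙?
??∙∘∙⊛⊛?
??⊞∘⊚∘∘?
??∘∘∘∙∘?
∘∘∘∘∙⊛⊛?
∘∙⊛⊛∘⊛∘?

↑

????????
????????
??∘∘∘⊛⊛?
??∘⊛⊛⊞∙?
??∙∘⊚⊛⊛?
??⊞∘∙∘∘?
??∘∘∘∙∘?
∘∘∘∘∙⊛⊛?

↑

????????
????????
??∙∘∘⊛∙?
??∘∘∘⊛⊛?
??∘⊛⊚⊞∙?
??∙∘∙⊛⊛?
??⊞∘∙∘∘?
??∘∘∘∙∘?

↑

????????
????????
??⊛∘∘∘∘?
??∙∘∘⊛∙?
??∘∘⊚⊛⊛?
??∘⊛⊛⊞∙?
??∙∘∙⊛⊛?
??⊞∘∙∘∘?

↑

????????
????????
??∙∘≋∙∘?
??⊛∘∘∘∘?
??∙∘⊚⊛∙?
??∘∘∘⊛⊛?
??∘⊛⊛⊞∙?
??∙∘∙⊛⊛?

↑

????????
????????
??⊞∙⊛∘∙?
??∙∘≋∙∘?
??⊛∘⊚∘∘?
??∙∘∘⊛∙?
??∘∘∘⊛⊛?
??∘⊛⊛⊞∙?

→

????????
????????
?⊞∙⊛∘∙⊛?
?∙∘≋∙∘⊛?
?⊛∘∘⊚∘∙?
?∙∘∘⊛∙⊛?
?∘∘∘⊛⊛⊛?
?∘⊛⊛⊞∙??

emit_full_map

?????⊞∙⊛∘∙⊛
?????∙∘≋∙∘⊛
?????⊛∘∘⊚∘∙
?????∙∘∘⊛∙⊛
?????∘∘∘⊛⊛⊛
?????∘⊛⊛⊞∙?
?????∙∘∙⊛⊛?
?????⊞∘∙∘∘?
?????∘∘∘∙∘?
∘∙≋∘∘∘∘∙⊛⊛?
∘∘∘∘∙⊛⊛∘⊛∘?
⊞≋∘∙∘⊞∙∙≋⊛?
⊛∘∘⊛∘∘⊛⊛∘≋?
∘⊛⊛⊛∙⊞∙≋∙∘?
≋⊛∘⊛∙∘∘∘⊞∘?

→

????????
????????
⊞∙⊛∘∙⊛⊞?
∙∘≋∙∘⊛⊞?
⊛∘∘∘⊚∙∘?
∙∘∘⊛∙⊛∘?
∘∘∘⊛⊛⊛⊞?
∘⊛⊛⊞∙???

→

????????
????????
∙⊛∘∙⊛⊞∘?
∘≋∙∘⊛⊞⊞?
∘∘∘∘⊚∘∘?
∘∘⊛∙⊛∘∙?
∘∘⊛⊛⊛⊞∘?
⊛⊛⊞∙????

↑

????????
????????
??⊞⊛⊛≋⊛?
∙⊛∘∙⊛⊞∘?
∘≋∙∘⊚⊞⊞?
∘∘∘∘∙∘∘?
∘∘⊛∙⊛∘∙?
∘∘⊛⊛⊛⊞∘?

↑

????????
????????
??∘∙⊛≋∘?
??⊞⊛⊛≋⊛?
∙⊛∘∙⊚⊞∘?
∘≋∙∘⊛⊞⊞?
∘∘∘∘∙∘∘?
∘∘⊛∙⊛∘∙?

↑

⊞⊞⊞⊞⊞⊞⊞⊞
????????
??⊞∘∘⊞∙?
??∘∙⊛≋∘?
??⊞⊛⊚≋⊛?
∙⊛∘∙⊛⊞∘?
∘≋∙∘⊛⊞⊞?
∘∘∘∘∙∘∘?

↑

⊞⊞⊞⊞⊞⊞⊞⊞
⊞⊞⊞⊞⊞⊞⊞⊞
??⊞⊛∙∙∘?
??⊞∘∘⊞∙?
??∘∙⊚≋∘?
??⊞⊛⊛≋⊛?
∙⊛∘∙⊛⊞∘?
∘≋∙∘⊛⊞⊞?

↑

⊞⊞⊞⊞⊞⊞⊞⊞
⊞⊞⊞⊞⊞⊞⊞⊞
⊞⊞⊞⊞⊞⊞⊞⊞
??⊞⊛∙∙∘?
??⊞∘⊚⊞∙?
??∘∙⊛≋∘?
??⊞⊛⊛≋⊛?
∙⊛∘∙⊛⊞∘?

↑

⊞⊞⊞⊞⊞⊞⊞⊞
⊞⊞⊞⊞⊞⊞⊞⊞
⊞⊞⊞⊞⊞⊞⊞⊞
⊞⊞⊞⊞⊞⊞⊞⊞
??⊞⊛⊚∙∘?
??⊞∘∘⊞∙?
??∘∙⊛≋∘?
??⊞⊛⊛≋⊛?

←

⊞⊞⊞⊞⊞⊞⊞⊞
⊞⊞⊞⊞⊞⊞⊞⊞
⊞⊞⊞⊞⊞⊞⊞⊞
⊞⊞⊞⊞⊞⊞⊞⊞
??∘⊞⊚∙∙∘
??≋⊞∘∘⊞∙
??∘∘∙⊛≋∘
???⊞⊛⊛≋⊛

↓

⊞⊞⊞⊞⊞⊞⊞⊞
⊞⊞⊞⊞⊞⊞⊞⊞
⊞⊞⊞⊞⊞⊞⊞⊞
??∘⊞⊛∙∙∘
??≋⊞⊚∘⊞∙
??∘∘∙⊛≋∘
??∘⊞⊛⊛≋⊛
⊞∙⊛∘∙⊛⊞∘

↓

⊞⊞⊞⊞⊞⊞⊞⊞
⊞⊞⊞⊞⊞⊞⊞⊞
??∘⊞⊛∙∙∘
??≋⊞∘∘⊞∙
??∘∘⊚⊛≋∘
??∘⊞⊛⊛≋⊛
⊞∙⊛∘∙⊛⊞∘
∙∘≋∙∘⊛⊞⊞

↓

⊞⊞⊞⊞⊞⊞⊞⊞
??∘⊞⊛∙∙∘
??≋⊞∘∘⊞∙
??∘∘∙⊛≋∘
??∘⊞⊚⊛≋⊛
⊞∙⊛∘∙⊛⊞∘
∙∘≋∙∘⊛⊞⊞
⊛∘∘∘∘∙∘∘

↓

??∘⊞⊛∙∙∘
??≋⊞∘∘⊞∙
??∘∘∙⊛≋∘
??∘⊞⊛⊛≋⊛
⊞∙⊛∘⊚⊛⊞∘
∙∘≋∙∘⊛⊞⊞
⊛∘∘∘∘∙∘∘
∙∘∘⊛∙⊛∘∙

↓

??≋⊞∘∘⊞∙
??∘∘∙⊛≋∘
??∘⊞⊛⊛≋⊛
⊞∙⊛∘∙⊛⊞∘
∙∘≋∙⊚⊛⊞⊞
⊛∘∘∘∘∙∘∘
∙∘∘⊛∙⊛∘∙
∘∘∘⊛⊛⊛⊞∘

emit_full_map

???????∘⊞⊛∙∙∘
???????≋⊞∘∘⊞∙
???????∘∘∙⊛≋∘
???????∘⊞⊛⊛≋⊛
?????⊞∙⊛∘∙⊛⊞∘
?????∙∘≋∙⊚⊛⊞⊞
?????⊛∘∘∘∘∙∘∘
?????∙∘∘⊛∙⊛∘∙
?????∘∘∘⊛⊛⊛⊞∘
?????∘⊛⊛⊞∙???
?????∙∘∙⊛⊛???
?????⊞∘∙∘∘???
?????∘∘∘∙∘???
∘∙≋∘∘∘∘∙⊛⊛???
∘∘∘∘∙⊛⊛∘⊛∘???
⊞≋∘∙∘⊞∙∙≋⊛???
⊛∘∘⊛∘∘⊛⊛∘≋???
∘⊛⊛⊛∙⊞∙≋∙∘???
≋⊛∘⊛∙∘∘∘⊞∘???

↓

??∘∘∙⊛≋∘
??∘⊞⊛⊛≋⊛
⊞∙⊛∘∙⊛⊞∘
∙∘≋∙∘⊛⊞⊞
⊛∘∘∘⊚∙∘∘
∙∘∘⊛∙⊛∘∙
∘∘∘⊛⊛⊛⊞∘
∘⊛⊛⊞∙???

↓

??∘⊞⊛⊛≋⊛
⊞∙⊛∘∙⊛⊞∘
∙∘≋∙∘⊛⊞⊞
⊛∘∘∘∘∙∘∘
∙∘∘⊛⊚⊛∘∙
∘∘∘⊛⊛⊛⊞∘
∘⊛⊛⊞∙∘⊛?
∙∘∙⊛⊛???

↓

⊞∙⊛∘∙⊛⊞∘
∙∘≋∙∘⊛⊞⊞
⊛∘∘∘∘∙∘∘
∙∘∘⊛∙⊛∘∙
∘∘∘⊛⊚⊛⊞∘
∘⊛⊛⊞∙∘⊛?
∙∘∙⊛⊛∘∘?
⊞∘∙∘∘???

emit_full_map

???????∘⊞⊛∙∙∘
???????≋⊞∘∘⊞∙
???????∘∘∙⊛≋∘
???????∘⊞⊛⊛≋⊛
?????⊞∙⊛∘∙⊛⊞∘
?????∙∘≋∙∘⊛⊞⊞
?????⊛∘∘∘∘∙∘∘
?????∙∘∘⊛∙⊛∘∙
?????∘∘∘⊛⊚⊛⊞∘
?????∘⊛⊛⊞∙∘⊛?
?????∙∘∙⊛⊛∘∘?
?????⊞∘∙∘∘???
?????∘∘∘∙∘???
∘∙≋∘∘∘∘∙⊛⊛???
∘∘∘∘∙⊛⊛∘⊛∘???
⊞≋∘∙∘⊞∙∙≋⊛???
⊛∘∘⊛∘∘⊛⊛∘≋???
∘⊛⊛⊛∙⊞∙≋∙∘???
≋⊛∘⊛∙∘∘∘⊞∘???
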